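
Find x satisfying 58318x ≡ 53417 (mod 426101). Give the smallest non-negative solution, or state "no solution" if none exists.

432

First find gcd(58318, 426101):
426101 = 7×58318 + 17875
58318 = 3×17875 + 4693
17875 = 3×4693 + 3796
4693 = 1×3796 + 897
3796 = 4×897 + 208
897 = 4×208 + 65
208 = 3×65 + 13
65 = 5×13 + 0
gcd = 13 and 13 | 53417, so solutions exist. Divide through by 13: 4486x ≡ 4109 (mod 32777).
Now find 4486⁻¹ mod 32777:
32777 = 7×4486 + 1375
4486 = 3×1375 + 361
1375 = 3×361 + 292
361 = 1×292 + 69
292 = 4×69 + 16
69 = 4×16 + 5
16 = 3×5 + 1
5 = 5×1 + 0
Back-substitute:
1 = 16 − 3·5
1 = −3·69 + 13·16
1 = 13·292 − 55·69
1 = −55·361 + 68·292
1 = 68·1375 − 259·361
1 = −259·4486 + 845·1375
1 = 845·32777 − 6174·4486
So 4486·(-6174) ≡ 1 (mod 32777), i.e. 4486⁻¹ ≡ 26603.
Then x ≡ 26603·4109 ≡ 432 (mod 32777); the smallest non-negative solution is x = 432.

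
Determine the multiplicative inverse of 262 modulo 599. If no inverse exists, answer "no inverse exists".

Run Euclid on (599, 262):
599 = 2*262 + 75
262 = 3*75 + 37
75 = 2*37 + 1
37 = 37*1 + 0
gcd = 1, so the inverse exists. Back-substitute:
1 = 75 − 2·37
1 = −2·262 + 7·75
1 = 7·599 − 16·262
So 262·(-16) ≡ 1 (mod 599), and -16 ≡ 583 (mod 599).

583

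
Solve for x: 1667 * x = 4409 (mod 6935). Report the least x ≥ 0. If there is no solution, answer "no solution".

First find gcd(1667, 6935):
6935 = 4*1667 + 267
1667 = 6*267 + 65
267 = 4*65 + 7
65 = 9*7 + 2
7 = 3*2 + 1
2 = 2*1 + 0
gcd = 1, so a unique solution mod 6935 exists.
Back-substitute for the Bézout coefficients:
1 = 7 − 3·2
1 = −3·65 + 28·7
1 = 28·267 − 115·65
1 = −115·1667 + 718·267
1 = 718·6935 − 2987·1667
So 1667·(-2987) ≡ 1 (mod 6935), giving 1667⁻¹ ≡ 3948.
x ≡ 1667⁻¹·4409 ≡ 3948·4409 ≡ 6817 (mod 6935).

6817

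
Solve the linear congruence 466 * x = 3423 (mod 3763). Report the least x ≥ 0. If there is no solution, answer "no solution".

2228

First find gcd(466, 3763):
3763 = 8*466 + 35
466 = 13*35 + 11
35 = 3*11 + 2
11 = 5*2 + 1
2 = 2*1 + 0
gcd = 1, so a unique solution mod 3763 exists.
Back-substitute for the Bézout coefficients:
1 = 11 − 5·2
1 = −5·35 + 16·11
1 = 16·466 − 213·35
1 = −213·3763 + 1720·466
So 466·(1720) ≡ 1 (mod 3763), giving 466⁻¹ ≡ 1720.
x ≡ 466⁻¹·3423 ≡ 1720·3423 ≡ 2228 (mod 3763).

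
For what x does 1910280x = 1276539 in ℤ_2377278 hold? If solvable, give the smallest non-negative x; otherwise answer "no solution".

gcd(1910280, 2377278):
2377278 = 1·1910280 + 466998
1910280 = 4·466998 + 42288
466998 = 11·42288 + 1830
42288 = 23·1830 + 198
1830 = 9·198 + 48
198 = 4·48 + 6
48 = 8·6 + 0
gcd = 6, but 6 ∤ 1276539, so the congruence has no solution.

no solution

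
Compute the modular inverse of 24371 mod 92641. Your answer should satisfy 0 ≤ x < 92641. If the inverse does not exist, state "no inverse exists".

Extended Euclidean algorithm:
92641 = 3*24371 + 19528
24371 = 1*19528 + 4843
19528 = 4*4843 + 156
4843 = 31*156 + 7
156 = 22*7 + 2
7 = 3*2 + 1
2 = 2*1 + 0
Since gcd(24371, 92641) = 1, back-substitute to write 1 as a combination:
1 = 7 − 3·2
1 = −3·156 + 67·7
1 = 67·4843 − 2080·156
1 = −2080·19528 + 8387·4843
1 = 8387·24371 − 10467·19528
1 = −10467·92641 + 39788·24371
So 24371·39788 ≡ 1 (mod 92641).

39788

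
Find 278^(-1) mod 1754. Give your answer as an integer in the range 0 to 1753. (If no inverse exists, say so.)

no inverse exists

Euclidean algorithm on 1754, 278:
1754 = 6×278 + 86
278 = 3×86 + 20
86 = 4×20 + 6
20 = 3×6 + 2
6 = 3×2 + 0
gcd(278, 1754) = 2 ≠ 1, so 278 has no multiplicative inverse modulo 1754.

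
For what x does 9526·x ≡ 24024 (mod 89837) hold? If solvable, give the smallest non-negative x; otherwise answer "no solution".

First find gcd(9526, 89837):
89837 = 9×9526 + 4103
9526 = 2×4103 + 1320
4103 = 3×1320 + 143
1320 = 9×143 + 33
143 = 4×33 + 11
33 = 3×11 + 0
gcd = 11 and 11 | 24024, so solutions exist. Divide through by 11: 866x ≡ 2184 (mod 8167).
Now find 866⁻¹ mod 8167:
8167 = 9*866 + 373
866 = 2*373 + 120
373 = 3*120 + 13
120 = 9*13 + 3
13 = 4*3 + 1
3 = 3*1 + 0
Back-substitute:
1 = 13 − 4·3
1 = −4·120 + 37·13
1 = 37·373 − 115·120
1 = −115·866 + 267·373
1 = 267·8167 − 2518·866
So 866·(-2518) ≡ 1 (mod 8167), i.e. 866⁻¹ ≡ 5649.
Then x ≡ 5649·2184 ≡ 5246 (mod 8167); the smallest non-negative solution is x = 5246.

5246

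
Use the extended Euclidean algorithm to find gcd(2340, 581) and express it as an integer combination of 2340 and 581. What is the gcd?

1

Apply Euclid's algorithm to 2340 and 581:
2340 = 4×581 + 16
581 = 36×16 + 5
16 = 3×5 + 1
5 = 5×1 + 0
gcd(2340, 581) = 1.
Express as a combination:
1 = 16 − 3·5
1 = −3·581 + 109·16
1 = 109·2340 − 439·581
So 1 = (109)·2340 + (-439)·581.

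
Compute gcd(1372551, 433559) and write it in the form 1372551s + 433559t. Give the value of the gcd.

Apply Euclid's algorithm to 1372551 and 433559:
1372551 = 3×433559 + 71874
433559 = 6×71874 + 2315
71874 = 31×2315 + 109
2315 = 21×109 + 26
109 = 4×26 + 5
26 = 5×5 + 1
5 = 5×1 + 0
gcd(1372551, 433559) = 1.
Working backward:
1 = 26 − 5·5
1 = −5·109 + 21·26
1 = 21·2315 − 446·109
1 = −446·71874 + 13847·2315
1 = 13847·433559 − 83528·71874
1 = −83528·1372551 + 264431·433559
So 1 = (-83528)·1372551 + (264431)·433559.

1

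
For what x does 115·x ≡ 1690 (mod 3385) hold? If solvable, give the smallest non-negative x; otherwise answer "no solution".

First find gcd(115, 3385):
3385 = 29*115 + 50
115 = 2*50 + 15
50 = 3*15 + 5
15 = 3*5 + 0
gcd = 5 and 5 | 1690, so solutions exist. Divide through by 5: 23x ≡ 338 (mod 677).
Now find 23⁻¹ mod 677:
677 = 29*23 + 10
23 = 2*10 + 3
10 = 3*3 + 1
3 = 3*1 + 0
Back-substitute:
1 = 10 − 3·3
1 = −3·23 + 7·10
1 = 7·677 − 206·23
So 23·(-206) ≡ 1 (mod 677), i.e. 23⁻¹ ≡ 471.
Then x ≡ 471·338 ≡ 103 (mod 677); the smallest non-negative solution is x = 103.

103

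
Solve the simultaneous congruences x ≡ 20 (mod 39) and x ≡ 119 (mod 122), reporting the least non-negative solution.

Write x = 20 + 39·k. Then 39·k ≡ 119 − 20 ≡ 99 (mod 122).
Need 39⁻¹ mod 122. Extended Euclid on (122, 39):
122 = 3×39 + 5
39 = 7×5 + 4
5 = 1×4 + 1
4 = 4×1 + 0
Back-substitute:
1 = 5 − 4
1 = −39 + 8·5
1 = 8·122 − 25·39
39⁻¹ ≡ 97 (mod 122), so k ≡ 97·99 ≡ 87 (mod 122).
x = 20 + 39·87 = 3413.

3413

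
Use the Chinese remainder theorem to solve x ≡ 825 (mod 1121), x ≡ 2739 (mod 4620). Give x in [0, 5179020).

Write x = 825 + 1121·k. Then 1121·k ≡ 2739 − 825 ≡ 1914 (mod 4620).
Need 1121⁻¹ mod 4620. Extended Euclid on (4620, 1121):
4620 = 4·1121 + 136
1121 = 8·136 + 33
136 = 4·33 + 4
33 = 8·4 + 1
4 = 4·1 + 0
Back-substitute:
1 = 33 − 8·4
1 = −8·136 + 33·33
1 = 33·1121 − 272·136
1 = −272·4620 + 1121·1121
1121⁻¹ ≡ 1121 (mod 4620), so k ≡ 1121·1914 ≡ 1914 (mod 4620).
x = 825 + 1121·1914 = 2146419.

2146419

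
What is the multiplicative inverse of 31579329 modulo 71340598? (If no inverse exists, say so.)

gcd(71340598, 31579329) by repeated division:
71340598 = 2·31579329 + 8181940
31579329 = 3·8181940 + 7033509
8181940 = 1·7033509 + 1148431
7033509 = 6·1148431 + 142923
1148431 = 8·142923 + 5047
142923 = 28·5047 + 1607
5047 = 3·1607 + 226
1607 = 7·226 + 25
226 = 9·25 + 1
25 = 25·1 + 0
The gcd is 1. Working backward:
1 = 226 − 9·25
1 = −9·1607 + 64·226
1 = 64·5047 − 201·1607
1 = −201·142923 + 5692·5047
1 = 5692·1148431 − 45737·142923
1 = −45737·7033509 + 280114·1148431
1 = 280114·8181940 − 325851·7033509
1 = −325851·31579329 + 1257667·8181940
1 = 1257667·71340598 − 2841185·31579329
Hence 31579329⁻¹ ≡ -2841185 ≡ 68499413 (mod 71340598).

68499413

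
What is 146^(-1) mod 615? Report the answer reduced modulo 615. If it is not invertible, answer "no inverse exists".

476

Apply the Euclidean algorithm to 615 and 146:
615 = 4·146 + 31
146 = 4·31 + 22
31 = 1·22 + 9
22 = 2·9 + 4
9 = 2·4 + 1
4 = 4·1 + 0
gcd = 1, so the inverse exists. Back-substitute:
1 = 9 − 2·4
1 = −2·22 + 5·9
1 = 5·31 − 7·22
1 = −7·146 + 33·31
1 = 33·615 − 139·146
Thus 146·(-139) ≡ 1 (mod 615); reducing, -139 mod 615 = 476.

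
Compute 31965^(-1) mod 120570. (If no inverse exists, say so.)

Euclidean algorithm on 120570, 31965:
120570 = 3×31965 + 24675
31965 = 1×24675 + 7290
24675 = 3×7290 + 2805
7290 = 2×2805 + 1680
2805 = 1×1680 + 1125
1680 = 1×1125 + 555
1125 = 2×555 + 15
555 = 37×15 + 0
Since gcd = 15 > 1, 31965 is not a unit mod 120570.

no inverse exists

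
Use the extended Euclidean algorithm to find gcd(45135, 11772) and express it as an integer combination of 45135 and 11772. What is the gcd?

9

Apply Euclid's algorithm to 45135 and 11772:
45135 = 3·11772 + 9819
11772 = 1·9819 + 1953
9819 = 5·1953 + 54
1953 = 36·54 + 9
54 = 6·9 + 0
gcd(45135, 11772) = 9.
Working backward:
9 = 1953 − 36·54
9 = −36·9819 + 181·1953
9 = 181·11772 − 217·9819
9 = −217·45135 + 832·11772
So 9 = (-217)·45135 + (832)·11772.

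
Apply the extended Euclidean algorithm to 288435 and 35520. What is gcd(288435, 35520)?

15

Euclidean algorithm:
288435 = 8*35520 + 4275
35520 = 8*4275 + 1320
4275 = 3*1320 + 315
1320 = 4*315 + 60
315 = 5*60 + 15
60 = 4*15 + 0
gcd(288435, 35520) = 15.
Back-substituting:
15 = 315 − 5·60
15 = −5·1320 + 21·315
15 = 21·4275 − 68·1320
15 = −68·35520 + 565·4275
15 = 565·288435 − 4588·35520
So 15 = (565)·288435 + (-4588)·35520.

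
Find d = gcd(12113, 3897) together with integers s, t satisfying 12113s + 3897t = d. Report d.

Repeated division:
12113 = 3*3897 + 422
3897 = 9*422 + 99
422 = 4*99 + 26
99 = 3*26 + 21
26 = 1*21 + 5
21 = 4*5 + 1
5 = 5*1 + 0
gcd(12113, 3897) = 1.
Express as a combination:
1 = 21 − 4·5
1 = −4·26 + 5·21
1 = 5·99 − 19·26
1 = −19·422 + 81·99
1 = 81·3897 − 748·422
1 = −748·12113 + 2325·3897
So 1 = (-748)·12113 + (2325)·3897.

1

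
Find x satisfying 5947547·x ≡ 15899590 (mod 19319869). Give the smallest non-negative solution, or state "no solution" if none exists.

First find gcd(5947547, 19319869):
19319869 = 3×5947547 + 1477228
5947547 = 4×1477228 + 38635
1477228 = 38×38635 + 9098
38635 = 4×9098 + 2243
9098 = 4×2243 + 126
2243 = 17×126 + 101
126 = 1×101 + 25
101 = 4×25 + 1
25 = 25×1 + 0
gcd = 1, so a unique solution mod 19319869 exists.
Back-substitute for the Bézout coefficients:
1 = 101 − 4·25
1 = −4·126 + 5·101
1 = 5·2243 − 89·126
1 = −89·9098 + 361·2243
1 = 361·38635 − 1533·9098
1 = −1533·1477228 + 58615·38635
1 = 58615·5947547 − 235993·1477228
1 = −235993·19319869 + 766594·5947547
So 5947547·(766594) ≡ 1 (mod 19319869), giving 5947547⁻¹ ≡ 766594.
x ≡ 5947547⁻¹·15899590 ≡ 766594·15899590 ≡ 11341740 (mod 19319869).

11341740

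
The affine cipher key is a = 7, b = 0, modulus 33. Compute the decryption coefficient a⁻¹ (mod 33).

19

Run Euclid on (33, 7):
33 = 4*7 + 5
7 = 1*5 + 2
5 = 2*2 + 1
2 = 2*1 + 0
Since gcd(7, 33) = 1, back-substitute to write 1 as a combination:
1 = 5 − 2·2
1 = −2·7 + 3·5
1 = 3·33 − 14·7
Thus 7·(-14) ≡ 1 (mod 33); reducing, -14 mod 33 = 19.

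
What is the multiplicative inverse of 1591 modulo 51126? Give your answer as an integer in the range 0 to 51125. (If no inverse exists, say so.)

45631

Extended Euclidean algorithm:
51126 = 32×1591 + 214
1591 = 7×214 + 93
214 = 2×93 + 28
93 = 3×28 + 9
28 = 3×9 + 1
9 = 9×1 + 0
The gcd is 1. Working backward:
1 = 28 − 3·9
1 = −3·93 + 10·28
1 = 10·214 − 23·93
1 = −23·1591 + 171·214
1 = 171·51126 − 5495·1591
Hence 1591⁻¹ ≡ -5495 ≡ 45631 (mod 51126).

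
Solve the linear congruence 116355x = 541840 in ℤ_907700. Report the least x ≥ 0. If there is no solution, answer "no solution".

First find gcd(116355, 907700):
907700 = 7*116355 + 93215
116355 = 1*93215 + 23140
93215 = 4*23140 + 655
23140 = 35*655 + 215
655 = 3*215 + 10
215 = 21*10 + 5
10 = 2*5 + 0
gcd = 5 and 5 | 541840, so solutions exist. Divide through by 5: 23271x ≡ 108368 (mod 181540).
Now find 23271⁻¹ mod 181540:
181540 = 7·23271 + 18643
23271 = 1·18643 + 4628
18643 = 4·4628 + 131
4628 = 35·131 + 43
131 = 3·43 + 2
43 = 21·2 + 1
2 = 2·1 + 0
Back-substitute:
1 = 43 − 21·2
1 = −21·131 + 64·43
1 = 64·4628 − 2261·131
1 = −2261·18643 + 9108·4628
1 = 9108·23271 − 11369·18643
1 = −11369·181540 + 88691·23271
So 23271⁻¹ ≡ 88691 (mod 181540).
Then x ≡ 88691·108368 ≡ 175608 (mod 181540); the smallest non-negative solution is x = 175608.

175608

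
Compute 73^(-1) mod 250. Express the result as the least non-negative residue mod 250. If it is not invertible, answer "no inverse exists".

137

gcd(250, 73) by repeated division:
250 = 3*73 + 31
73 = 2*31 + 11
31 = 2*11 + 9
11 = 1*9 + 2
9 = 4*2 + 1
2 = 2*1 + 0
Since gcd(73, 250) = 1, back-substitute to write 1 as a combination:
1 = 9 − 4·2
1 = −4·11 + 5·9
1 = 5·31 − 14·11
1 = −14·73 + 33·31
1 = 33·250 − 113·73
So 73·(-113) ≡ 1 (mod 250), and -113 ≡ 137 (mod 250).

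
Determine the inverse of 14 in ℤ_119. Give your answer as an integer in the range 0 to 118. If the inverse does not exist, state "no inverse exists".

Compute gcd(14, 119):
119 = 8*14 + 7
14 = 2*7 + 0
The gcd is 7, not 1, hence no inverse exists.

no inverse exists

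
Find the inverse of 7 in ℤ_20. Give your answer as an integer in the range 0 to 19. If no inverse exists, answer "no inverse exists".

Apply the Euclidean algorithm to 20 and 7:
20 = 2*7 + 6
7 = 1*6 + 1
6 = 6*1 + 0
Since gcd(7, 20) = 1, back-substitute to write 1 as a combination:
1 = 7 − 6
1 = −20 + 3·7
So 7·3 ≡ 1 (mod 20).

3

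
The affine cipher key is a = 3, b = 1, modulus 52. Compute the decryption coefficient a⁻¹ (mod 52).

Extended Euclidean algorithm:
52 = 17*3 + 1
3 = 3*1 + 0
gcd = 1, so the inverse exists. Back-substitute:
1 = 52 − 17·3
Thus 3·(-17) ≡ 1 (mod 52); reducing, -17 mod 52 = 35.

35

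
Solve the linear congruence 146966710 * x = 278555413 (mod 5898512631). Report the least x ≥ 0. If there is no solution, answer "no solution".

no solution

gcd(146966710, 5898512631):
5898512631 = 40×146966710 + 19844231
146966710 = 7×19844231 + 8057093
19844231 = 2×8057093 + 3730045
8057093 = 2×3730045 + 597003
3730045 = 6×597003 + 148027
597003 = 4×148027 + 4895
148027 = 30×4895 + 1177
4895 = 4×1177 + 187
1177 = 6×187 + 55
187 = 3×55 + 22
55 = 2×22 + 11
22 = 2×11 + 0
gcd = 11, but 11 ∤ 278555413, so the congruence has no solution.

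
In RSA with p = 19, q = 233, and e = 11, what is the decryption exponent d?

φ(n) = (p−1)(q−1) = 18·232 = 4176.
Need d with 11·d ≡ 1 (mod 4176). Apply the extended Euclidean algorithm:
4176 = 379×11 + 7
11 = 1×7 + 4
7 = 1×4 + 3
4 = 1×3 + 1
3 = 3×1 + 0
Back-substitute:
1 = 4 − 3
1 = −7 + 2·4
1 = 2·11 − 3·7
1 = −3·4176 + 1139·11
So 11·1139 ≡ 1 (mod 4176), hence d = 1139.

1139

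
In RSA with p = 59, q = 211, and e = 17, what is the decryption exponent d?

1433

φ(n) = (p−1)(q−1) = 58·210 = 12180.
Need d with 17·d ≡ 1 (mod 12180). Apply the extended Euclidean algorithm:
12180 = 716*17 + 8
17 = 2*8 + 1
8 = 8*1 + 0
Back-substitute:
1 = 17 − 2·8
1 = −2·12180 + 1433·17
So 17·1433 ≡ 1 (mod 12180), hence d = 1433.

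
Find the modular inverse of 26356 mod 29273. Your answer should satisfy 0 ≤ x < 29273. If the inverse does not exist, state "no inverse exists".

22168

Run Euclid on (29273, 26356):
29273 = 1×26356 + 2917
26356 = 9×2917 + 103
2917 = 28×103 + 33
103 = 3×33 + 4
33 = 8×4 + 1
4 = 4×1 + 0
Since gcd(26356, 29273) = 1, back-substitute to write 1 as a combination:
1 = 33 − 8·4
1 = −8·103 + 25·33
1 = 25·2917 − 708·103
1 = −708·26356 + 6397·2917
1 = 6397·29273 − 7105·26356
Hence 26356⁻¹ ≡ -7105 ≡ 22168 (mod 29273).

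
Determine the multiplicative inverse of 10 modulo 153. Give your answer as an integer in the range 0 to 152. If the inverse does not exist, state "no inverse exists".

46

Apply the Euclidean algorithm to 153 and 10:
153 = 15×10 + 3
10 = 3×3 + 1
3 = 3×1 + 0
The gcd is 1. Working backward:
1 = 10 − 3·3
1 = −3·153 + 46·10
So 10·46 ≡ 1 (mod 153).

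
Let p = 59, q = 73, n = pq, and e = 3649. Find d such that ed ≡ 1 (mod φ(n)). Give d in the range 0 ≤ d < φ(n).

2401

φ(n) = (p−1)(q−1) = 58·72 = 4176.
Need d with 3649·d ≡ 1 (mod 4176). Apply the extended Euclidean algorithm:
4176 = 1*3649 + 527
3649 = 6*527 + 487
527 = 1*487 + 40
487 = 12*40 + 7
40 = 5*7 + 5
7 = 1*5 + 2
5 = 2*2 + 1
2 = 2*1 + 0
Back-substitute:
1 = 5 − 2·2
1 = −2·7 + 3·5
1 = 3·40 − 17·7
1 = −17·487 + 207·40
1 = 207·527 − 224·487
1 = −224·3649 + 1551·527
1 = 1551·4176 − 1775·3649
So 3649·(-1775) ≡ 1 (mod 4176), hence d ≡ -1775 ≡ 2401 (mod 4176).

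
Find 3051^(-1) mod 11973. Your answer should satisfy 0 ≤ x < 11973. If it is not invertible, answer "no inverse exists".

no inverse exists

Euclidean algorithm on 11973, 3051:
11973 = 3×3051 + 2820
3051 = 1×2820 + 231
2820 = 12×231 + 48
231 = 4×48 + 39
48 = 1×39 + 9
39 = 4×9 + 3
9 = 3×3 + 0
gcd(3051, 11973) = 3 ≠ 1, so 3051 has no multiplicative inverse modulo 11973.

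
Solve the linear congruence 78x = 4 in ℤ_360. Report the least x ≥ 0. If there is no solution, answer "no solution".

no solution

gcd(78, 360):
360 = 4·78 + 48
78 = 1·48 + 30
48 = 1·30 + 18
30 = 1·18 + 12
18 = 1·12 + 6
12 = 2·6 + 0
gcd = 6, but 6 ∤ 4, so the congruence has no solution.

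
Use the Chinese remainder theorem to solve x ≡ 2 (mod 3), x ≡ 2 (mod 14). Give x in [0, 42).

2

Write x = 2 + 3·k. Then 3·k ≡ 2 − 2 ≡ 0 (mod 14).
Need 3⁻¹ mod 14. Extended Euclid on (14, 3):
14 = 4*3 + 2
3 = 1*2 + 1
2 = 2*1 + 0
Back-substitute:
1 = 3 − 2
1 = −14 + 5·3
3⁻¹ ≡ 5 (mod 14), so k ≡ 5·0 ≡ 0 (mod 14).
x = 2 + 3·0 = 2.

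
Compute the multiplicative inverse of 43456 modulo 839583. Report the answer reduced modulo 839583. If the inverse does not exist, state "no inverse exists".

Run Euclid on (839583, 43456):
839583 = 19*43456 + 13919
43456 = 3*13919 + 1699
13919 = 8*1699 + 327
1699 = 5*327 + 64
327 = 5*64 + 7
64 = 9*7 + 1
7 = 7*1 + 0
The gcd is 1. Working backward:
1 = 64 − 9·7
1 = −9·327 + 46·64
1 = 46·1699 − 239·327
1 = −239·13919 + 1958·1699
1 = 1958·43456 − 6113·13919
1 = −6113·839583 + 118105·43456
So 43456·118105 ≡ 1 (mod 839583).

118105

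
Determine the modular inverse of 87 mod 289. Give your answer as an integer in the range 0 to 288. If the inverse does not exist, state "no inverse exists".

Apply the Euclidean algorithm to 289 and 87:
289 = 3*87 + 28
87 = 3*28 + 3
28 = 9*3 + 1
3 = 3*1 + 0
The gcd is 1. Working backward:
1 = 28 − 9·3
1 = −9·87 + 28·28
1 = 28·289 − 93·87
Thus 87·(-93) ≡ 1 (mod 289); reducing, -93 mod 289 = 196.

196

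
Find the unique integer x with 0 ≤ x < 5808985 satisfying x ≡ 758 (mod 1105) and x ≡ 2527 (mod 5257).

Write x = 758 + 1105·k. Then 1105·k ≡ 2527 − 758 ≡ 1769 (mod 5257).
Need 1105⁻¹ mod 5257. Extended Euclid on (5257, 1105):
5257 = 4×1105 + 837
1105 = 1×837 + 268
837 = 3×268 + 33
268 = 8×33 + 4
33 = 8×4 + 1
4 = 4×1 + 0
Back-substitute:
1 = 33 − 8·4
1 = −8·268 + 65·33
1 = 65·837 − 203·268
1 = −203·1105 + 268·837
1 = 268·5257 − 1275·1105
1105⁻¹ ≡ 3982 (mod 5257), so k ≡ 3982·1769 ≡ 5035 (mod 5257).
x = 758 + 1105·5035 = 5564433.

5564433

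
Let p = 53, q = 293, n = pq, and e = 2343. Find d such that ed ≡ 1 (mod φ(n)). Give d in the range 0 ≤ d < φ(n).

φ(n) = (p−1)(q−1) = 52·292 = 15184.
Need d with 2343·d ≡ 1 (mod 15184). Apply the extended Euclidean algorithm:
15184 = 6*2343 + 1126
2343 = 2*1126 + 91
1126 = 12*91 + 34
91 = 2*34 + 23
34 = 1*23 + 11
23 = 2*11 + 1
11 = 11*1 + 0
Back-substitute:
1 = 23 − 2·11
1 = −2·34 + 3·23
1 = 3·91 − 8·34
1 = −8·1126 + 99·91
1 = 99·2343 − 206·1126
1 = −206·15184 + 1335·2343
So 2343·1335 ≡ 1 (mod 15184), hence d = 1335.

1335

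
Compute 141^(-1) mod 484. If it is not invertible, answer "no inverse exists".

Apply the Euclidean algorithm to 484 and 141:
484 = 3*141 + 61
141 = 2*61 + 19
61 = 3*19 + 4
19 = 4*4 + 3
4 = 1*3 + 1
3 = 3*1 + 0
gcd = 1, so the inverse exists. Back-substitute:
1 = 4 − 3
1 = −19 + 5·4
1 = 5·61 − 16·19
1 = −16·141 + 37·61
1 = 37·484 − 127·141
Hence 141⁻¹ ≡ -127 ≡ 357 (mod 484).

357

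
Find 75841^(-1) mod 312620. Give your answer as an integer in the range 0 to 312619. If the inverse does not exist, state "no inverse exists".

172961

Run Euclid on (312620, 75841):
312620 = 4·75841 + 9256
75841 = 8·9256 + 1793
9256 = 5·1793 + 291
1793 = 6·291 + 47
291 = 6·47 + 9
47 = 5·9 + 2
9 = 4·2 + 1
2 = 2·1 + 0
Since gcd(75841, 312620) = 1, back-substitute to write 1 as a combination:
1 = 9 − 4·2
1 = −4·47 + 21·9
1 = 21·291 − 130·47
1 = −130·1793 + 801·291
1 = 801·9256 − 4135·1793
1 = −4135·75841 + 33881·9256
1 = 33881·312620 − 139659·75841
So 75841·(-139659) ≡ 1 (mod 312620), and -139659 ≡ 172961 (mod 312620).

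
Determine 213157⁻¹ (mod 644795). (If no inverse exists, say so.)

Apply the Euclidean algorithm to 644795 and 213157:
644795 = 3*213157 + 5324
213157 = 40*5324 + 197
5324 = 27*197 + 5
197 = 39*5 + 2
5 = 2*2 + 1
2 = 2*1 + 0
gcd = 1, so the inverse exists. Back-substitute:
1 = 5 − 2·2
1 = −2·197 + 79·5
1 = 79·5324 − 2135·197
1 = −2135·213157 + 85479·5324
1 = 85479·644795 − 258572·213157
So 213157·(-258572) ≡ 1 (mod 644795), and -258572 ≡ 386223 (mod 644795).

386223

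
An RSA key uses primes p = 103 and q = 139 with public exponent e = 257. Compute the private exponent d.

3341

φ(n) = (p−1)(q−1) = 102·138 = 14076.
Need d with 257·d ≡ 1 (mod 14076). Apply the extended Euclidean algorithm:
14076 = 54·257 + 198
257 = 1·198 + 59
198 = 3·59 + 21
59 = 2·21 + 17
21 = 1·17 + 4
17 = 4·4 + 1
4 = 4·1 + 0
Back-substitute:
1 = 17 − 4·4
1 = −4·21 + 5·17
1 = 5·59 − 14·21
1 = −14·198 + 47·59
1 = 47·257 − 61·198
1 = −61·14076 + 3341·257
So 257·3341 ≡ 1 (mod 14076), hence d = 3341.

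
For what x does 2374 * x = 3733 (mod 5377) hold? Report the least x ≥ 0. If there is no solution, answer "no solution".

First find gcd(2374, 5377):
5377 = 2*2374 + 629
2374 = 3*629 + 487
629 = 1*487 + 142
487 = 3*142 + 61
142 = 2*61 + 20
61 = 3*20 + 1
20 = 20*1 + 0
gcd = 1, so a unique solution mod 5377 exists.
Back-substitute for the Bézout coefficients:
1 = 61 − 3·20
1 = −3·142 + 7·61
1 = 7·487 − 24·142
1 = −24·629 + 31·487
1 = 31·2374 − 117·629
1 = −117·5377 + 265·2374
So 2374·(265) ≡ 1 (mod 5377), giving 2374⁻¹ ≡ 265.
x ≡ 2374⁻¹·3733 ≡ 265·3733 ≡ 5254 (mod 5377).

5254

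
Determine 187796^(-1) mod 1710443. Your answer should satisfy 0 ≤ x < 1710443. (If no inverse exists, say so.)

Compute gcd(187796, 1710443):
1710443 = 9·187796 + 20279
187796 = 9·20279 + 5285
20279 = 3·5285 + 4424
5285 = 1·4424 + 861
4424 = 5·861 + 119
861 = 7·119 + 28
119 = 4·28 + 7
28 = 4·7 + 0
Since gcd = 7 > 1, 187796 is not a unit mod 1710443.

no inverse exists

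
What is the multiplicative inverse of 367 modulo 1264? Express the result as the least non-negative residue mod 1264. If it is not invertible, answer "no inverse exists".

31

gcd(1264, 367) by repeated division:
1264 = 3×367 + 163
367 = 2×163 + 41
163 = 3×41 + 40
41 = 1×40 + 1
40 = 40×1 + 0
Since gcd(367, 1264) = 1, back-substitute to write 1 as a combination:
1 = 41 − 40
1 = −163 + 4·41
1 = 4·367 − 9·163
1 = −9·1264 + 31·367
So 367·31 ≡ 1 (mod 1264).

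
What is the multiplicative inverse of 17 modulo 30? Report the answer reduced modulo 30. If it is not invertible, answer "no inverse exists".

23

Apply the Euclidean algorithm to 30 and 17:
30 = 1*17 + 13
17 = 1*13 + 4
13 = 3*4 + 1
4 = 4*1 + 0
The gcd is 1. Working backward:
1 = 13 − 3·4
1 = −3·17 + 4·13
1 = 4·30 − 7·17
Hence 17⁻¹ ≡ -7 ≡ 23 (mod 30).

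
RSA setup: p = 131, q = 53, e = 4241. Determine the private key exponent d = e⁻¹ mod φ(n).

φ(n) = (p−1)(q−1) = 130·52 = 6760.
Need d with 4241·d ≡ 1 (mod 6760). Apply the extended Euclidean algorithm:
6760 = 1·4241 + 2519
4241 = 1·2519 + 1722
2519 = 1·1722 + 797
1722 = 2·797 + 128
797 = 6·128 + 29
128 = 4·29 + 12
29 = 2·12 + 5
12 = 2·5 + 2
5 = 2·2 + 1
2 = 2·1 + 0
Back-substitute:
1 = 5 − 2·2
1 = −2·12 + 5·5
1 = 5·29 − 12·12
1 = −12·128 + 53·29
1 = 53·797 − 330·128
1 = −330·1722 + 713·797
1 = 713·2519 − 1043·1722
1 = −1043·4241 + 1756·2519
1 = 1756·6760 − 2799·4241
So 4241·(-2799) ≡ 1 (mod 6760), hence d ≡ -2799 ≡ 3961 (mod 6760).

3961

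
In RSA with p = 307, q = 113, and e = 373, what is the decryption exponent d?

φ(n) = (p−1)(q−1) = 306·112 = 34272.
Need d with 373·d ≡ 1 (mod 34272). Apply the extended Euclidean algorithm:
34272 = 91·373 + 329
373 = 1·329 + 44
329 = 7·44 + 21
44 = 2·21 + 2
21 = 10·2 + 1
2 = 2·1 + 0
Back-substitute:
1 = 21 − 10·2
1 = −10·44 + 21·21
1 = 21·329 − 157·44
1 = −157·373 + 178·329
1 = 178·34272 − 16355·373
So 373·(-16355) ≡ 1 (mod 34272), hence d ≡ -16355 ≡ 17917 (mod 34272).

17917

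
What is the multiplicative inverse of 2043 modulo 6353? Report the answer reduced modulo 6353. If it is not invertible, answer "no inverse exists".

Extended Euclidean algorithm:
6353 = 3·2043 + 224
2043 = 9·224 + 27
224 = 8·27 + 8
27 = 3·8 + 3
8 = 2·3 + 2
3 = 1·2 + 1
2 = 2·1 + 0
The gcd is 1. Working backward:
1 = 3 − 2
1 = −8 + 3·3
1 = 3·27 − 10·8
1 = −10·224 + 83·27
1 = 83·2043 − 757·224
1 = −757·6353 + 2354·2043
So 2043·2354 ≡ 1 (mod 6353).

2354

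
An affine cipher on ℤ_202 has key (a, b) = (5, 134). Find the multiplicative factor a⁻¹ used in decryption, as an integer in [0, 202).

gcd(202, 5) by repeated division:
202 = 40·5 + 2
5 = 2·2 + 1
2 = 2·1 + 0
The gcd is 1. Working backward:
1 = 5 − 2·2
1 = −2·202 + 81·5
So 5·81 ≡ 1 (mod 202).

81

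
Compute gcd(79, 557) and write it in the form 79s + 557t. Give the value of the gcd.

1

Apply Euclid's algorithm to 557 and 79:
557 = 7*79 + 4
79 = 19*4 + 3
4 = 1*3 + 1
3 = 3*1 + 0
gcd(79, 557) = 1.
Working backward:
1 = 4 − 3
1 = −79 + 20·4
1 = 20·557 − 141·79
So 1 = (20)·557 + (-141)·79.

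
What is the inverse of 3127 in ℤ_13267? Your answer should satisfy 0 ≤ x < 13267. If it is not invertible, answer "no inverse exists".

Extended Euclidean algorithm:
13267 = 4*3127 + 759
3127 = 4*759 + 91
759 = 8*91 + 31
91 = 2*31 + 29
31 = 1*29 + 2
29 = 14*2 + 1
2 = 2*1 + 0
The gcd is 1. Working backward:
1 = 29 − 14·2
1 = −14·31 + 15·29
1 = 15·91 − 44·31
1 = −44·759 + 367·91
1 = 367·3127 − 1512·759
1 = −1512·13267 + 6415·3127
So 3127·6415 ≡ 1 (mod 13267).

6415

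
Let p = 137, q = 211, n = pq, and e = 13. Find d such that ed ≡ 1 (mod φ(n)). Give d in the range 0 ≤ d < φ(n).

φ(n) = (p−1)(q−1) = 136·210 = 28560.
Need d with 13·d ≡ 1 (mod 28560). Apply the extended Euclidean algorithm:
28560 = 2196*13 + 12
13 = 1*12 + 1
12 = 12*1 + 0
Back-substitute:
1 = 13 − 12
1 = −28560 + 2197·13
So 13·2197 ≡ 1 (mod 28560), hence d = 2197.

2197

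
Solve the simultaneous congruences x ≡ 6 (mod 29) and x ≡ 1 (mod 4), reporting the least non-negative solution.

93

Write x = 6 + 29·k. Then 29·k ≡ 1 − 6 ≡ 3 (mod 4).
Need 29⁻¹ mod 4. Extended Euclid on (4, 1):
4 = 4×1 + 0
29⁻¹ ≡ 1 (mod 4), so k ≡ 1·3 ≡ 3 (mod 4).
x = 6 + 29·3 = 93.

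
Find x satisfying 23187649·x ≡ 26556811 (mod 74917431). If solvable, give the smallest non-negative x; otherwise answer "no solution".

First find gcd(23187649, 74917431):
74917431 = 3·23187649 + 5354484
23187649 = 4·5354484 + 1769713
5354484 = 3·1769713 + 45345
1769713 = 39·45345 + 1258
45345 = 36·1258 + 57
1258 = 22·57 + 4
57 = 14·4 + 1
4 = 4·1 + 0
gcd = 1, so a unique solution mod 74917431 exists.
Back-substitute for the Bézout coefficients:
1 = 57 − 14·4
1 = −14·1258 + 309·57
1 = 309·45345 − 11138·1258
1 = −11138·1769713 + 434691·45345
1 = 434691·5354484 − 1315211·1769713
1 = −1315211·23187649 + 5695535·5354484
1 = 5695535·74917431 − 18401816·23187649
So 23187649·(-18401816) ≡ 1 (mod 74917431), giving 23187649⁻¹ ≡ 56515615.
x ≡ 23187649⁻¹·26556811 ≡ 56515615·26556811 ≡ 44917600 (mod 74917431).

44917600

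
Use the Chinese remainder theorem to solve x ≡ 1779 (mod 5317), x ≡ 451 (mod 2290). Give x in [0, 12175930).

Write x = 1779 + 5317·k. Then 5317·k ≡ 451 − 1779 ≡ 962 (mod 2290).
Need 5317⁻¹ mod 2290. Extended Euclid on (2290, 737):
2290 = 3·737 + 79
737 = 9·79 + 26
79 = 3·26 + 1
26 = 26·1 + 0
Back-substitute:
1 = 79 − 3·26
1 = −3·737 + 28·79
1 = 28·2290 − 87·737
5317⁻¹ ≡ 2203 (mod 2290), so k ≡ 2203·962 ≡ 1036 (mod 2290).
x = 1779 + 5317·1036 = 5510191.

5510191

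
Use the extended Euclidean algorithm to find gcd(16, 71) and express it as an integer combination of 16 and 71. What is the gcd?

Repeated division:
71 = 4·16 + 7
16 = 2·7 + 2
7 = 3·2 + 1
2 = 2·1 + 0
gcd(16, 71) = 1.
Express as a combination:
1 = 7 − 3·2
1 = −3·16 + 7·7
1 = 7·71 − 31·16
So 1 = (7)·71 + (-31)·16.

1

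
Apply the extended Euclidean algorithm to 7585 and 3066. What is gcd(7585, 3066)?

Repeated division:
7585 = 2×3066 + 1453
3066 = 2×1453 + 160
1453 = 9×160 + 13
160 = 12×13 + 4
13 = 3×4 + 1
4 = 4×1 + 0
gcd(7585, 3066) = 1.
Express as a combination:
1 = 13 − 3·4
1 = −3·160 + 37·13
1 = 37·1453 − 336·160
1 = −336·3066 + 709·1453
1 = 709·7585 − 1754·3066
So 1 = (709)·7585 + (-1754)·3066.

1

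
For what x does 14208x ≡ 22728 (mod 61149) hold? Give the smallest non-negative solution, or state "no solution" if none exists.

19937

First find gcd(14208, 61149):
61149 = 4·14208 + 4317
14208 = 3·4317 + 1257
4317 = 3·1257 + 546
1257 = 2·546 + 165
546 = 3·165 + 51
165 = 3·51 + 12
51 = 4·12 + 3
12 = 4·3 + 0
gcd = 3 and 3 | 22728, so solutions exist. Divide through by 3: 4736x ≡ 7576 (mod 20383).
Now find 4736⁻¹ mod 20383:
20383 = 4·4736 + 1439
4736 = 3·1439 + 419
1439 = 3·419 + 182
419 = 2·182 + 55
182 = 3·55 + 17
55 = 3·17 + 4
17 = 4·4 + 1
4 = 4·1 + 0
Back-substitute:
1 = 17 − 4·4
1 = −4·55 + 13·17
1 = 13·182 − 43·55
1 = −43·419 + 99·182
1 = 99·1439 − 340·419
1 = −340·4736 + 1119·1439
1 = 1119·20383 − 4816·4736
So 4736·(-4816) ≡ 1 (mod 20383), i.e. 4736⁻¹ ≡ 15567.
Then x ≡ 15567·7576 ≡ 19937 (mod 20383); the smallest non-negative solution is x = 19937.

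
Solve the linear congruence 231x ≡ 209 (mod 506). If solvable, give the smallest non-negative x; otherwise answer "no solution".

First find gcd(231, 506):
506 = 2*231 + 44
231 = 5*44 + 11
44 = 4*11 + 0
gcd = 11 and 11 | 209, so solutions exist. Divide through by 11: 21x ≡ 19 (mod 46).
Now find 21⁻¹ mod 46:
46 = 2*21 + 4
21 = 5*4 + 1
4 = 4*1 + 0
Back-substitute:
1 = 21 − 5·4
1 = −5·46 + 11·21
So 21⁻¹ ≡ 11 (mod 46).
Then x ≡ 11·19 ≡ 25 (mod 46); the smallest non-negative solution is x = 25.

25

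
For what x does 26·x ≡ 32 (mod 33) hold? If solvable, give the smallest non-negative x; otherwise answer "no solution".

19

First find gcd(26, 33):
33 = 1*26 + 7
26 = 3*7 + 5
7 = 1*5 + 2
5 = 2*2 + 1
2 = 2*1 + 0
gcd = 1, so a unique solution mod 33 exists.
Back-substitute for the Bézout coefficients:
1 = 5 − 2·2
1 = −2·7 + 3·5
1 = 3·26 − 11·7
1 = −11·33 + 14·26
So 26·(14) ≡ 1 (mod 33), giving 26⁻¹ ≡ 14.
x ≡ 26⁻¹·32 ≡ 14·32 ≡ 19 (mod 33).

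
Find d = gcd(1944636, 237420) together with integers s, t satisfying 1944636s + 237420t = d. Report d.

12

Euclidean algorithm:
1944636 = 8×237420 + 45276
237420 = 5×45276 + 11040
45276 = 4×11040 + 1116
11040 = 9×1116 + 996
1116 = 1×996 + 120
996 = 8×120 + 36
120 = 3×36 + 12
36 = 3×12 + 0
gcd(1944636, 237420) = 12.
Express as a combination:
12 = 120 − 3·36
12 = −3·996 + 25·120
12 = 25·1116 − 28·996
12 = −28·11040 + 277·1116
12 = 277·45276 − 1136·11040
12 = −1136·237420 + 5957·45276
12 = 5957·1944636 − 48792·237420
So 12 = (5957)·1944636 + (-48792)·237420.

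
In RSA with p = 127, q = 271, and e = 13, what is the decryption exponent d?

2617

φ(n) = (p−1)(q−1) = 126·270 = 34020.
Need d with 13·d ≡ 1 (mod 34020). Apply the extended Euclidean algorithm:
34020 = 2616·13 + 12
13 = 1·12 + 1
12 = 12·1 + 0
Back-substitute:
1 = 13 − 12
1 = −34020 + 2617·13
So 13·2617 ≡ 1 (mod 34020), hence d = 2617.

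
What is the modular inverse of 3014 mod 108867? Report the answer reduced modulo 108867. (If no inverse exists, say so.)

Euclidean algorithm on 108867, 3014:
108867 = 36×3014 + 363
3014 = 8×363 + 110
363 = 3×110 + 33
110 = 3×33 + 11
33 = 3×11 + 0
The gcd is 11, not 1, hence no inverse exists.

no inverse exists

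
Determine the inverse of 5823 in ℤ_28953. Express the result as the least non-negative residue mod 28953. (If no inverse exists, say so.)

Compute gcd(5823, 28953):
28953 = 4×5823 + 5661
5823 = 1×5661 + 162
5661 = 34×162 + 153
162 = 1×153 + 9
153 = 17×9 + 0
Since gcd = 9 > 1, 5823 is not a unit mod 28953.

no inverse exists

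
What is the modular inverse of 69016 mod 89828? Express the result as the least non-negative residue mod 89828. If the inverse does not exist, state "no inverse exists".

Compute gcd(69016, 89828):
89828 = 1*69016 + 20812
69016 = 3*20812 + 6580
20812 = 3*6580 + 1072
6580 = 6*1072 + 148
1072 = 7*148 + 36
148 = 4*36 + 4
36 = 9*4 + 0
The gcd is 4, not 1, hence no inverse exists.

no inverse exists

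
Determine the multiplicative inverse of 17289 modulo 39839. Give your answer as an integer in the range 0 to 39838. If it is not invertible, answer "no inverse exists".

Run Euclid on (39839, 17289):
39839 = 2×17289 + 5261
17289 = 3×5261 + 1506
5261 = 3×1506 + 743
1506 = 2×743 + 20
743 = 37×20 + 3
20 = 6×3 + 2
3 = 1×2 + 1
2 = 2×1 + 0
The gcd is 1. Working backward:
1 = 3 − 2
1 = −20 + 7·3
1 = 7·743 − 260·20
1 = −260·1506 + 527·743
1 = 527·5261 − 1841·1506
1 = −1841·17289 + 6050·5261
1 = 6050·39839 − 13941·17289
Thus 17289·(-13941) ≡ 1 (mod 39839); reducing, -13941 mod 39839 = 25898.

25898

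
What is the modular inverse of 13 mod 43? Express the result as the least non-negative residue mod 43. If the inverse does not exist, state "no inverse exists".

10

Extended Euclidean algorithm:
43 = 3×13 + 4
13 = 3×4 + 1
4 = 4×1 + 0
The gcd is 1. Working backward:
1 = 13 − 3·4
1 = −3·43 + 10·13
So 13·10 ≡ 1 (mod 43).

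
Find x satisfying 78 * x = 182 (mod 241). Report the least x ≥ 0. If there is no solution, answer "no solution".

First find gcd(78, 241):
241 = 3·78 + 7
78 = 11·7 + 1
7 = 7·1 + 0
gcd = 1, so a unique solution mod 241 exists.
Back-substitute for the Bézout coefficients:
1 = 78 − 11·7
1 = −11·241 + 34·78
So 78·(34) ≡ 1 (mod 241), giving 78⁻¹ ≡ 34.
x ≡ 78⁻¹·182 ≡ 34·182 ≡ 163 (mod 241).

163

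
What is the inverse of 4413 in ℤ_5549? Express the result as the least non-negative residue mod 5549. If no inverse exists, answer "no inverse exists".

2838

Run Euclid on (5549, 4413):
5549 = 1·4413 + 1136
4413 = 3·1136 + 1005
1136 = 1·1005 + 131
1005 = 7·131 + 88
131 = 1·88 + 43
88 = 2·43 + 2
43 = 21·2 + 1
2 = 2·1 + 0
Since gcd(4413, 5549) = 1, back-substitute to write 1 as a combination:
1 = 43 − 21·2
1 = −21·88 + 43·43
1 = 43·131 − 64·88
1 = −64·1005 + 491·131
1 = 491·1136 − 555·1005
1 = −555·4413 + 2156·1136
1 = 2156·5549 − 2711·4413
So 4413·(-2711) ≡ 1 (mod 5549), and -2711 ≡ 2838 (mod 5549).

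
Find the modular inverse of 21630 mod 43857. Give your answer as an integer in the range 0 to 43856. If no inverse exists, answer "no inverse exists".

no inverse exists

Euclidean algorithm on 43857, 21630:
43857 = 2*21630 + 597
21630 = 36*597 + 138
597 = 4*138 + 45
138 = 3*45 + 3
45 = 15*3 + 0
gcd(21630, 43857) = 3 ≠ 1, so 21630 has no multiplicative inverse modulo 43857.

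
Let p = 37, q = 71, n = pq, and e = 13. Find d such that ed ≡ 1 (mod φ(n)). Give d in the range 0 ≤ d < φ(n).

1357

φ(n) = (p−1)(q−1) = 36·70 = 2520.
Need d with 13·d ≡ 1 (mod 2520). Apply the extended Euclidean algorithm:
2520 = 193*13 + 11
13 = 1*11 + 2
11 = 5*2 + 1
2 = 2*1 + 0
Back-substitute:
1 = 11 − 5·2
1 = −5·13 + 6·11
1 = 6·2520 − 1163·13
So 13·(-1163) ≡ 1 (mod 2520), hence d ≡ -1163 ≡ 1357 (mod 2520).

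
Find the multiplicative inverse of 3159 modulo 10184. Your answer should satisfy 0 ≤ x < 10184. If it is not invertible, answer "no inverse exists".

7015

Extended Euclidean algorithm:
10184 = 3×3159 + 707
3159 = 4×707 + 331
707 = 2×331 + 45
331 = 7×45 + 16
45 = 2×16 + 13
16 = 1×13 + 3
13 = 4×3 + 1
3 = 3×1 + 0
gcd = 1, so the inverse exists. Back-substitute:
1 = 13 − 4·3
1 = −4·16 + 5·13
1 = 5·45 − 14·16
1 = −14·331 + 103·45
1 = 103·707 − 220·331
1 = −220·3159 + 983·707
1 = 983·10184 − 3169·3159
Thus 3159·(-3169) ≡ 1 (mod 10184); reducing, -3169 mod 10184 = 7015.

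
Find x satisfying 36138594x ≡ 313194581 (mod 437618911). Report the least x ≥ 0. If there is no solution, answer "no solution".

318266675

First find gcd(36138594, 437618911):
437618911 = 12*36138594 + 3955783
36138594 = 9*3955783 + 536547
3955783 = 7*536547 + 199954
536547 = 2*199954 + 136639
199954 = 1*136639 + 63315
136639 = 2*63315 + 10009
63315 = 6*10009 + 3261
10009 = 3*3261 + 226
3261 = 14*226 + 97
226 = 2*97 + 32
97 = 3*32 + 1
32 = 32*1 + 0
gcd = 1, so a unique solution mod 437618911 exists.
Back-substitute for the Bézout coefficients:
1 = 97 − 3·32
1 = −3·226 + 7·97
1 = 7·3261 − 101·226
1 = −101·10009 + 310·3261
1 = 310·63315 − 1961·10009
1 = −1961·136639 + 4232·63315
1 = 4232·199954 − 6193·136639
1 = −6193·536547 + 16618·199954
1 = 16618·3955783 − 122519·536547
1 = −122519·36138594 + 1119289·3955783
1 = 1119289·437618911 − 13553987·36138594
So 36138594·(-13553987) ≡ 1 (mod 437618911), giving 36138594⁻¹ ≡ 424064924.
x ≡ 36138594⁻¹·313194581 ≡ 424064924·313194581 ≡ 318266675 (mod 437618911).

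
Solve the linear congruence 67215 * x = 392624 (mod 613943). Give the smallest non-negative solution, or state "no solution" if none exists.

First find gcd(67215, 613943):
613943 = 9*67215 + 9008
67215 = 7*9008 + 4159
9008 = 2*4159 + 690
4159 = 6*690 + 19
690 = 36*19 + 6
19 = 3*6 + 1
6 = 6*1 + 0
gcd = 1, so a unique solution mod 613943 exists.
Back-substitute for the Bézout coefficients:
1 = 19 − 3·6
1 = −3·690 + 109·19
1 = 109·4159 − 657·690
1 = −657·9008 + 1423·4159
1 = 1423·67215 − 10618·9008
1 = −10618·613943 + 96985·67215
So 67215·(96985) ≡ 1 (mod 613943), giving 67215⁻¹ ≡ 96985.
x ≡ 67215⁻¹·392624 ≡ 96985·392624 ≡ 51951 (mod 613943).

51951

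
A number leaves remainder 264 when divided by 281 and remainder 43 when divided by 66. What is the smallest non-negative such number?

Write x = 264 + 281·k. Then 281·k ≡ 43 − 264 ≡ 43 (mod 66).
Need 281⁻¹ mod 66. Extended Euclid on (66, 17):
66 = 3·17 + 15
17 = 1·15 + 2
15 = 7·2 + 1
2 = 2·1 + 0
Back-substitute:
1 = 15 − 7·2
1 = −7·17 + 8·15
1 = 8·66 − 31·17
281⁻¹ ≡ 35 (mod 66), so k ≡ 35·43 ≡ 53 (mod 66).
x = 264 + 281·53 = 15157.

15157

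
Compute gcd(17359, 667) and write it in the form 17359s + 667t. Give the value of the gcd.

Euclidean algorithm:
17359 = 26*667 + 17
667 = 39*17 + 4
17 = 4*4 + 1
4 = 4*1 + 0
gcd(17359, 667) = 1.
Working backward:
1 = 17 − 4·4
1 = −4·667 + 157·17
1 = 157·17359 − 4086·667
So 1 = (157)·17359 + (-4086)·667.

1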